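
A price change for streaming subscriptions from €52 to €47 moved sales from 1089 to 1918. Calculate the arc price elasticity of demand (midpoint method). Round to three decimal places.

ΔQ = 1918 − 1089 = 829; ΔP = 47 − 52 = -5.
Midpoints: P̄ = 49.50, Q̄ = 1503.5.
ε = (ΔQ/ΔP)(P̄/Q̄) = (829/-5)(49.50/1503.5).

-5.459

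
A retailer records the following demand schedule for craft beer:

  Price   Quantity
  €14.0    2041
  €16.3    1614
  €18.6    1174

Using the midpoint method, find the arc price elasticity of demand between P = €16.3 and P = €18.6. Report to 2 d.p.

At P = 16.3, Q = 1614; at P = 18.6, Q = 1174.
ΔQ = -440, ΔP = 2.3. Midpoints: P̄ = 17.45, Q̄ = 1394.0.
ε = (ΔQ/ΔP)(P̄/Q̄) = (-440/2.3)(17.45/1394.0).

-2.39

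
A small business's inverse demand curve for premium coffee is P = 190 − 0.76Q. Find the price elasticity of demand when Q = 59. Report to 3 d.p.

-3.237

At Q = 59, P = 190 − 0.76(59) = 145.16.
dP/dQ = −0.76, so dQ/dP = 1/(−0.76) = -1.316.
ε = (dQ/dP)(P/Q) = (-1.316)(145.16/59).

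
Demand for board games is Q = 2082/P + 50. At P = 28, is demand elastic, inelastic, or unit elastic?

Q = 124.357, dQ/dP = -2.656.
ε = (dQ/dP)(P/Q) ≈ -0.598.
|ε| = 0.60 < 1.

inelastic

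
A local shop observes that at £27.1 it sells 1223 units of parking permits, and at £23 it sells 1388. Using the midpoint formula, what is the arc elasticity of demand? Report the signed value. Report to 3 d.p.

-0.772

ΔQ = 1388 − 1223 = 165; ΔP = 23 − 27.1 = -4.1.
Midpoints: P̄ = 25.05, Q̄ = 1305.5.
ε = (ΔQ/ΔP)(P̄/Q̄) = (165/-4.1)(25.05/1305.5).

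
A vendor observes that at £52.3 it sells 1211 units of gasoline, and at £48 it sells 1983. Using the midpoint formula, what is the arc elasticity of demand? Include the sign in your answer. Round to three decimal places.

ΔQ = 1983 − 1211 = 772; ΔP = 48 − 52.3 = -4.3.
Midpoints: P̄ = 50.15, Q̄ = 1597.0.
ε = (ΔQ/ΔP)(P̄/Q̄) = (772/-4.3)(50.15/1597.0).

-5.638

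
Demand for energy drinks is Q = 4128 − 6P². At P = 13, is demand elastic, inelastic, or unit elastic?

Q = 3114, dQ/dP = -156.
ε = (dQ/dP)(P/Q) ≈ -0.651.
|ε| = 0.65 < 1.

inelastic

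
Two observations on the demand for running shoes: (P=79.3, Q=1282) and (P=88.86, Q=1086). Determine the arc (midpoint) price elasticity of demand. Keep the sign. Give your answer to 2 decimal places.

-1.46

ΔQ = 1086 − 1282 = -196; ΔP = 88.86 − 79.3 = 9.56.
Midpoints: P̄ = 84.08, Q̄ = 1184.0.
ε = (ΔQ/ΔP)(P̄/Q̄) = (-196/9.56)(84.08/1184.0).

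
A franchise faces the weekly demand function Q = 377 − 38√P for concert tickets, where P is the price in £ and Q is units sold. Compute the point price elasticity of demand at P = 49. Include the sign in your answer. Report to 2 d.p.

-1.20

At P = 49, Q = 111.
dQ/dP = −38/(2√P) = -2.714.
ε = (dQ/dP)(P/Q) = (-2.714)(49/111).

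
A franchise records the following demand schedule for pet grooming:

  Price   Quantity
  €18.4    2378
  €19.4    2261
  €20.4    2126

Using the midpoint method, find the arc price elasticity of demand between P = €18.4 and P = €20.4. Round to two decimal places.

At P = 18.4, Q = 2378; at P = 20.4, Q = 2126.
ΔQ = -252, ΔP = 2.0. Midpoints: P̄ = 19.40, Q̄ = 2252.0.
ε = (ΔQ/ΔP)(P̄/Q̄) = (-252/2.0)(19.40/2252.0).

-1.09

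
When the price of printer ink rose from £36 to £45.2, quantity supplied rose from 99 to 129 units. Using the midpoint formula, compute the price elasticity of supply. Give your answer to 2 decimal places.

1.16

ΔQ = 129 − 99 = 30; ΔP = 45.2 − 36 = 9.2.
Midpoints: P̄ = 40.60, Q̄ = 114.0.
ε_s = (ΔQ/ΔP)(P̄/Q̄) = (30/9.2)(40.60/114.0).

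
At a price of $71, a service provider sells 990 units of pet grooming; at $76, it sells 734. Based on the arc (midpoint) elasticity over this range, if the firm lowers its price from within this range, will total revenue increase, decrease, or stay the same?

increase

Arc ε = (-256/5)(73.50/862.0) ≈ -4.366.
|ε| = 4.37 > 1, so demand is elastic. A price cut therefore raises total revenue.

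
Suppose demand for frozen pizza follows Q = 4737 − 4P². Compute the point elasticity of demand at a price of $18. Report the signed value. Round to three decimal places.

-0.753

At P = 18, Q = 3441.
dQ/dP = −8P = -144.
ε = (dQ/dP)(P/Q) = (-144)(18/3441).
|ε| < 1, so demand is inelastic at this price.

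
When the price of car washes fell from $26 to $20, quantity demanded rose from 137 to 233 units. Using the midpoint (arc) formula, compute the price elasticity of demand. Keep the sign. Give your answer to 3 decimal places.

-1.989

ΔQ = 233 − 137 = 96; ΔP = 20 − 26 = -6.
Midpoints: P̄ = 23.00, Q̄ = 185.0.
ε = (ΔQ/ΔP)(P̄/Q̄) = (96/-6)(23.00/185.0).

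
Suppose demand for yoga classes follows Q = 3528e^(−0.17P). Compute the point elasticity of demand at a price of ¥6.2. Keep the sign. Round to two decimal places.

At P = 6.2, Q = 1229.652.
dQ/dP = −0.17·3528e^(−0.17P) = −0.17Q = -209.041.
ε = (dQ/dP)(P/Q) = (-209.041)(6.2/1229.652).

-1.05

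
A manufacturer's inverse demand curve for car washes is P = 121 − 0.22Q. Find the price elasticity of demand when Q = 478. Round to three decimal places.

At Q = 478, P = 121 − 0.22(478) = 15.84.
dP/dQ = −0.22, so dQ/dP = 1/(−0.22) = -4.545.
ε = (dQ/dP)(P/Q) = (-4.545)(15.84/478).

-0.151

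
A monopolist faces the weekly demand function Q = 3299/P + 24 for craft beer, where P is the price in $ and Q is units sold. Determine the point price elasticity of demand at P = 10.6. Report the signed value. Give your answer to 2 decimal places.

At P = 10.6, Q = 335.226.
dQ/dP = −3299/P² = -29.361.
ε = (dQ/dP)(P/Q) = (-29.361)(10.6/335.226).

-0.93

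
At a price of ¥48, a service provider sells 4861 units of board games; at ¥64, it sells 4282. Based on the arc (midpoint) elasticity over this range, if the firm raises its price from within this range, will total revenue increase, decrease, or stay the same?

increase

Arc ε = (-579/16)(56.00/4571.5) ≈ -0.443.
|ε| = 0.44 < 1, so demand is inelastic. A price rise therefore raises total revenue.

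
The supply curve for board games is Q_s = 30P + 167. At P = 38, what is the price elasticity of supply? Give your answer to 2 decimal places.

At P = 38, Q_s = 1307.
dQ_s/dP = 30.
ε_s = (dQ_s/dP)(P/Q_s) = (30)(38/1307).

0.87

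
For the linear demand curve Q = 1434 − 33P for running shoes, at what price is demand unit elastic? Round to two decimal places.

For linear demand Q = a − bP, ε = −bP/(a − bP). |ε| = 1 when bP = a − bP, i.e. P = a/(2b).
P = 1434/(2·33) = 1434/66 = 21.7273.

21.73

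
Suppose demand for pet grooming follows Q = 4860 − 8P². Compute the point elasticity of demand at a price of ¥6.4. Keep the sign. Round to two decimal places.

-0.14

At P = 6.4, Q = 4532.320.
dQ/dP = −16P = -102.400.
ε = (dQ/dP)(P/Q) = (-102.400)(6.4/4532.320).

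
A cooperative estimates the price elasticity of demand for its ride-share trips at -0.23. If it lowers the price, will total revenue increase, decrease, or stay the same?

decrease

|ε| = 0.23 < 1, so demand is inelastic. A price cut therefore reduces total revenue.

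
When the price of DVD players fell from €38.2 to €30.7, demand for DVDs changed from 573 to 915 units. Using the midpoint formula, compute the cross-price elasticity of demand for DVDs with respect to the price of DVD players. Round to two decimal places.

ΔQ_x = 915 − 573 = 342; ΔP_y = 30.7 − 38.2 = -7.5.
Midpoints: P̄_y = 34.45, Q̄_x = 744.0.
ε_xy = (ΔQ_x/ΔP_y)(P̄_y/Q̄_x) = (342/-7.5)(34.45/744.0).

-2.11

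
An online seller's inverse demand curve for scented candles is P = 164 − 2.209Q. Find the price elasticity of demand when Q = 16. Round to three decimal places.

At Q = 16, P = 164 − 2.209(16) = 128.66.
dP/dQ = −2.209, so dQ/dP = 1/(−2.209) = -0.453.
ε = (dQ/dP)(P/Q) = (-0.453)(128.66/16).

-3.640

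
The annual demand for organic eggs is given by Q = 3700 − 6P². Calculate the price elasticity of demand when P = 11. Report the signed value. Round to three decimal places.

At P = 11, Q = 2974.
dQ/dP = −12P = -132.
ε = (dQ/dP)(P/Q) = (-132)(11/2974).

-0.488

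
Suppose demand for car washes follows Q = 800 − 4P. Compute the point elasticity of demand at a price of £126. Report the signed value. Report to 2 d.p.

At P = 126, Q = 296.
dQ/dP = −4.
ε = (dQ/dP)(P/Q) = (-4)(126/296).

-1.70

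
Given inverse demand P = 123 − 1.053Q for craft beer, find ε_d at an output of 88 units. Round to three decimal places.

At Q = 88, P = 123 − 1.053(88) = 30.34.
dP/dQ = −1.053, so dQ/dP = 1/(−1.053) = -0.950.
ε = (dQ/dP)(P/Q) = (-0.950)(30.34/88).

-0.327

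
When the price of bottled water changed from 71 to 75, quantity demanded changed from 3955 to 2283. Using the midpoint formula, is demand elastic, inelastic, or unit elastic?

Arc ε ≈ -9.783.
|ε| = 9.78 > 1.

elastic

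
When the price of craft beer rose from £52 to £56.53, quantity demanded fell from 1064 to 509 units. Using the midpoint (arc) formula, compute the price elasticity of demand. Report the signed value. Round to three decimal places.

-8.453

ΔQ = 509 − 1064 = -555; ΔP = 56.53 − 52 = 4.53.
Midpoints: P̄ = 54.27, Q̄ = 786.5.
ε = (ΔQ/ΔP)(P̄/Q̄) = (-555/4.53)(54.27/786.5).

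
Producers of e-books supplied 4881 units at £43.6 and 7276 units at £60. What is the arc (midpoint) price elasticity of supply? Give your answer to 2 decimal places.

1.24

ΔQ = 7276 − 4881 = 2395; ΔP = 60 − 43.6 = 16.4.
Midpoints: P̄ = 51.80, Q̄ = 6078.5.
ε_s = (ΔQ/ΔP)(P̄/Q̄) = (2395/16.4)(51.80/6078.5).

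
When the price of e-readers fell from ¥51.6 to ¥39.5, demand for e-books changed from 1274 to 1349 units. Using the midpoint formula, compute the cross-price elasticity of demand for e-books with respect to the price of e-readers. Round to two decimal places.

-0.22

ΔQ_x = 1349 − 1274 = 75; ΔP_y = 39.5 − 51.6 = -12.1.
Midpoints: P̄_y = 45.55, Q̄_x = 1311.5.
ε_xy = (ΔQ_x/ΔP_y)(P̄_y/Q̄_x) = (75/-12.1)(45.55/1311.5).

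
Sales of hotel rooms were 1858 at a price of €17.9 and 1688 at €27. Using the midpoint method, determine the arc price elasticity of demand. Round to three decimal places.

-0.237

ΔQ = 1688 − 1858 = -170; ΔP = 27 − 17.9 = 9.1.
Midpoints: P̄ = 22.45, Q̄ = 1773.0.
ε = (ΔQ/ΔP)(P̄/Q̄) = (-170/9.1)(22.45/1773.0).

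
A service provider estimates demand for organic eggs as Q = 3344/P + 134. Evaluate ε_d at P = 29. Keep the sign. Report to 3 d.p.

-0.463

At P = 29, Q = 249.310.
dQ/dP = −3344/P² = -3.976.
ε = (dQ/dP)(P/Q) = (-3.976)(29/249.310).
|ε| < 1, so demand is inelastic at this price.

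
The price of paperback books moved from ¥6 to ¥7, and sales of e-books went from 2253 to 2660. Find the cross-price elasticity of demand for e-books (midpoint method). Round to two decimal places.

1.08

ΔQ_x = 2660 − 2253 = 407; ΔP_y = 7 − 6 = 1.
Midpoints: P̄_y = 6.50, Q̄_x = 2456.5.
ε_xy = (ΔQ_x/ΔP_y)(P̄_y/Q̄_x) = (407/1)(6.50/2456.5).
ε_xy > 0, so the goods are substitutes.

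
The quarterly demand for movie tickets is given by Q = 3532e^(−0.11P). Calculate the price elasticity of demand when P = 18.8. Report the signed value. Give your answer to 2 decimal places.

At P = 18.8, Q = 446.580.
dQ/dP = −0.11·3532e^(−0.11P) = −0.11Q = -49.124.
ε = (dQ/dP)(P/Q) = (-49.124)(18.8/446.580).
|ε| > 1, so demand is elastic at this price.

-2.07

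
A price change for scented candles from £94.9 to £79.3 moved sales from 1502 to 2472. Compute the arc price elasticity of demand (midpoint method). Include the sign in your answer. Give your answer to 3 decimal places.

ΔQ = 2472 − 1502 = 970; ΔP = 79.3 − 94.9 = -15.6.
Midpoints: P̄ = 87.10, Q̄ = 1987.0.
ε = (ΔQ/ΔP)(P̄/Q̄) = (970/-15.6)(87.10/1987.0).

-2.726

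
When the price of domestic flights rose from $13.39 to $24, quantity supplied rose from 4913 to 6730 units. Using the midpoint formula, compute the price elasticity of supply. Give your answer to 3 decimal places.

0.550

ΔQ = 6730 − 4913 = 1817; ΔP = 24 − 13.39 = 10.61.
Midpoints: P̄ = 18.70, Q̄ = 5821.5.
ε_s = (ΔQ/ΔP)(P̄/Q̄) = (1817/10.61)(18.70/5821.5).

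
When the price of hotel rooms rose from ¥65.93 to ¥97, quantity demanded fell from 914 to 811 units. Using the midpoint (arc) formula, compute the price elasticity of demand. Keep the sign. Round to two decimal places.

ΔQ = 811 − 914 = -103; ΔP = 97 − 65.93 = 31.07.
Midpoints: P̄ = 81.47, Q̄ = 862.5.
ε = (ΔQ/ΔP)(P̄/Q̄) = (-103/31.07)(81.47/862.5).

-0.31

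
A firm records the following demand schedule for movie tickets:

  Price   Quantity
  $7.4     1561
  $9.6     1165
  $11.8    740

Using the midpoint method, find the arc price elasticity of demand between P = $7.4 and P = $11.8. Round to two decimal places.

At P = 7.4, Q = 1561; at P = 11.8, Q = 740.
ΔQ = -821, ΔP = 4.4. Midpoints: P̄ = 9.60, Q̄ = 1150.5.
ε = (ΔQ/ΔP)(P̄/Q̄) = (-821/4.4)(9.60/1150.5).

-1.56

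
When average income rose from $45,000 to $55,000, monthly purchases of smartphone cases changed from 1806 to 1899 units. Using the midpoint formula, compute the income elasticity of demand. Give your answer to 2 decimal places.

ΔQ = 93, ΔI = 10000. Midpoints: Ī = 50,000, Q̄ = 1852.5.
ε_I = (ΔQ/ΔI)(Ī/Q̄) = (93/10000)(50000/1852.5).
ε_I > 0, so the good is normal.

0.25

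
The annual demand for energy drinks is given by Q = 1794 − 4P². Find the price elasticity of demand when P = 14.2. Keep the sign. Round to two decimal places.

-1.63

At P = 14.2, Q = 987.440.
dQ/dP = −8P = -113.600.
ε = (dQ/dP)(P/Q) = (-113.600)(14.2/987.440).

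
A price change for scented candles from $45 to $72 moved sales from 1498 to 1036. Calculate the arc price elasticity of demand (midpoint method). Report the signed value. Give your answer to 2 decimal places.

-0.79

ΔQ = 1036 − 1498 = -462; ΔP = 72 − 45 = 27.
Midpoints: P̄ = 58.50, Q̄ = 1267.0.
ε = (ΔQ/ΔP)(P̄/Q̄) = (-462/27)(58.50/1267.0).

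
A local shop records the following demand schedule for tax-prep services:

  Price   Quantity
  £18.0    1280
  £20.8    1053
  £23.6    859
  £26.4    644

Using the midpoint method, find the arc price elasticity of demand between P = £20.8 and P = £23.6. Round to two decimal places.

-1.61

At P = 20.8, Q = 1053; at P = 23.6, Q = 859.
ΔQ = -194, ΔP = 2.8. Midpoints: P̄ = 22.20, Q̄ = 956.0.
ε = (ΔQ/ΔP)(P̄/Q̄) = (-194/2.8)(22.20/956.0).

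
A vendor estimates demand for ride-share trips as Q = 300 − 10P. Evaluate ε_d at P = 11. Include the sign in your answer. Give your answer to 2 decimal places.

-0.58

At P = 11, Q = 190.
dQ/dP = −10.
ε = (dQ/dP)(P/Q) = (-10)(11/190).
|ε| < 1, so demand is inelastic at this price.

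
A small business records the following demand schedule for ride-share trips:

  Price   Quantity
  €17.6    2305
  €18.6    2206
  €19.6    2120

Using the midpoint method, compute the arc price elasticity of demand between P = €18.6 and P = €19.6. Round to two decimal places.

-0.76

At P = 18.6, Q = 2206; at P = 19.6, Q = 2120.
ΔQ = -86, ΔP = 1.0. Midpoints: P̄ = 19.10, Q̄ = 2163.0.
ε = (ΔQ/ΔP)(P̄/Q̄) = (-86/1.0)(19.10/2163.0).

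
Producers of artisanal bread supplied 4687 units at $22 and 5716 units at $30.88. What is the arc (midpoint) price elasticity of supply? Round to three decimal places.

ΔQ = 5716 − 4687 = 1029; ΔP = 30.88 − 22 = 8.88.
Midpoints: P̄ = 26.44, Q̄ = 5201.5.
ε_s = (ΔQ/ΔP)(P̄/Q̄) = (1029/8.88)(26.44/5201.5).

0.589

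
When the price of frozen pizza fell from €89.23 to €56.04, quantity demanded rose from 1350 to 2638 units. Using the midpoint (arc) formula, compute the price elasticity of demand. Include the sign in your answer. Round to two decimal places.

ΔQ = 2638 − 1350 = 1288; ΔP = 56.04 − 89.23 = -33.19.
Midpoints: P̄ = 72.64, Q̄ = 1994.0.
ε = (ΔQ/ΔP)(P̄/Q̄) = (1288/-33.19)(72.64/1994.0).

-1.41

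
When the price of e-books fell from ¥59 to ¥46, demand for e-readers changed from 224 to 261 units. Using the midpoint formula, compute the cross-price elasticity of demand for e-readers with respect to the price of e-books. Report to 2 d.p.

ΔQ_x = 261 − 224 = 37; ΔP_y = 46 − 59 = -13.
Midpoints: P̄_y = 52.50, Q̄_x = 242.5.
ε_xy = (ΔQ_x/ΔP_y)(P̄_y/Q̄_x) = (37/-13)(52.50/242.5).
ε_xy < 0, so the goods are complements.

-0.62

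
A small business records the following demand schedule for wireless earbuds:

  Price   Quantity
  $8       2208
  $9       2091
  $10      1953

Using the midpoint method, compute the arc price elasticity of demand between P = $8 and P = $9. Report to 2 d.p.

-0.46

At P = 8, Q = 2208; at P = 9, Q = 2091.
ΔQ = -117, ΔP = 1. Midpoints: P̄ = 8.50, Q̄ = 2149.5.
ε = (ΔQ/ΔP)(P̄/Q̄) = (-117/1)(8.50/2149.5).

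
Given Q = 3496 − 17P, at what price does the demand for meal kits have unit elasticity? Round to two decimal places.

102.82

For linear demand Q = a − bP, ε = −bP/(a − bP). |ε| = 1 when bP = a − bP, i.e. P = a/(2b).
P = 3496/(2·17) = 3496/34 = 102.8235.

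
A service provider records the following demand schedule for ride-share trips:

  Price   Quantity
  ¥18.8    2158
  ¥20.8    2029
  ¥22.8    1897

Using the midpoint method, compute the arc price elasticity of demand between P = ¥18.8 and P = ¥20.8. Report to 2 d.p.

-0.61

At P = 18.8, Q = 2158; at P = 20.8, Q = 2029.
ΔQ = -129, ΔP = 2.0. Midpoints: P̄ = 19.80, Q̄ = 2093.5.
ε = (ΔQ/ΔP)(P̄/Q̄) = (-129/2.0)(19.80/2093.5).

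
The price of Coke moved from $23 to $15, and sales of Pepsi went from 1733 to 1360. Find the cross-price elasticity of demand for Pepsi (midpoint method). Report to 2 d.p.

0.57

ΔQ_x = 1360 − 1733 = -373; ΔP_y = 15 − 23 = -8.
Midpoints: P̄_y = 19.00, Q̄_x = 1546.5.
ε_xy = (ΔQ_x/ΔP_y)(P̄_y/Q̄_x) = (-373/-8)(19.00/1546.5).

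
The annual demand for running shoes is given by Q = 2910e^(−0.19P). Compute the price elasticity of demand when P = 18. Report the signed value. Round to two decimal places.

-3.42

At P = 18, Q = 95.193.
dQ/dP = −0.19·2910e^(−0.19P) = −0.19Q = -18.087.
ε = (dQ/dP)(P/Q) = (-18.087)(18/95.193).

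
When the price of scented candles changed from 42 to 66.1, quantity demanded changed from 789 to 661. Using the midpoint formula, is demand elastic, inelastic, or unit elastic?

Arc ε ≈ -0.396.
|ε| = 0.40 < 1.

inelastic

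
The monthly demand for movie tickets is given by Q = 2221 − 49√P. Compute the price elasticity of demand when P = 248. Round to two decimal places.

At P = 248, Q = 1449.347.
dQ/dP = −49/(2√P) = -1.556.
ε = (dQ/dP)(P/Q) = (-1.556)(248/1449.347).

-0.27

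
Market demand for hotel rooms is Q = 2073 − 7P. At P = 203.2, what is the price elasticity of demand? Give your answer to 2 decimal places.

-2.19

At P = 203.2, Q = 650.600.
dQ/dP = −7.
ε = (dQ/dP)(P/Q) = (-7)(203.2/650.600).
|ε| > 1, so demand is elastic at this price.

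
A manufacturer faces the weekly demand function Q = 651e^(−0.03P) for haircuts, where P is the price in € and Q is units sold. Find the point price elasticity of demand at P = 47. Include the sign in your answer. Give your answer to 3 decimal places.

-1.410

At P = 47, Q = 158.937.
dQ/dP = −0.03·651e^(−0.03P) = −0.03Q = -4.768.
ε = (dQ/dP)(P/Q) = (-4.768)(47/158.937).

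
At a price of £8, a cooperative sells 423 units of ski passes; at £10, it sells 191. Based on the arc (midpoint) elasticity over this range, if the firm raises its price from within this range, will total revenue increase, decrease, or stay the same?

decrease

Arc ε = (-232/2)(9.00/307.0) ≈ -3.401.
|ε| = 3.40 > 1, so demand is elastic. A price rise therefore reduces total revenue.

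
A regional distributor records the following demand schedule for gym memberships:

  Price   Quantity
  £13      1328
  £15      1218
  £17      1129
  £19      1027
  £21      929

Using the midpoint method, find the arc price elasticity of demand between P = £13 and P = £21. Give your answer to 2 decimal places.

-0.75

At P = 13, Q = 1328; at P = 21, Q = 929.
ΔQ = -399, ΔP = 8. Midpoints: P̄ = 17.00, Q̄ = 1128.5.
ε = (ΔQ/ΔP)(P̄/Q̄) = (-399/8)(17.00/1128.5).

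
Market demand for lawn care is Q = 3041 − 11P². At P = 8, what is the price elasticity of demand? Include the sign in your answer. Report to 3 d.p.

At P = 8, Q = 2337.
dQ/dP = −22P = -176.
ε = (dQ/dP)(P/Q) = (-176)(8/2337).

-0.602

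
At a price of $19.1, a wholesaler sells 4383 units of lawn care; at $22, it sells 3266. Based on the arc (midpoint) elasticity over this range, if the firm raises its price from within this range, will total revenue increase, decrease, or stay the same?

Arc ε = (-1117/2.9)(20.55/3824.5) ≈ -2.070.
|ε| = 2.07 > 1, so demand is elastic. A price rise therefore reduces total revenue.

decrease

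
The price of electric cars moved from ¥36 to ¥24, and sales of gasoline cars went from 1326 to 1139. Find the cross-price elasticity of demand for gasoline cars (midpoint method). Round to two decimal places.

0.38

ΔQ_x = 1139 − 1326 = -187; ΔP_y = 24 − 36 = -12.
Midpoints: P̄_y = 30.00, Q̄_x = 1232.5.
ε_xy = (ΔQ_x/ΔP_y)(P̄_y/Q̄_x) = (-187/-12)(30.00/1232.5).
ε_xy > 0, so the goods are substitutes.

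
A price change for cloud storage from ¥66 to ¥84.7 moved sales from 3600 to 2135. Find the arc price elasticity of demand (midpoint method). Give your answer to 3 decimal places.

ΔQ = 2135 − 3600 = -1465; ΔP = 84.7 − 66 = 18.7.
Midpoints: P̄ = 75.35, Q̄ = 2867.5.
ε = (ΔQ/ΔP)(P̄/Q̄) = (-1465/18.7)(75.35/2867.5).

-2.059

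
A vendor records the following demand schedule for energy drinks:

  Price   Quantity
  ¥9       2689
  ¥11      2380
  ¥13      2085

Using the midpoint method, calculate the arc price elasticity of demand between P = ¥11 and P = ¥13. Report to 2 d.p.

-0.79

At P = 11, Q = 2380; at P = 13, Q = 2085.
ΔQ = -295, ΔP = 2. Midpoints: P̄ = 12.00, Q̄ = 2232.5.
ε = (ΔQ/ΔP)(P̄/Q̄) = (-295/2)(12.00/2232.5).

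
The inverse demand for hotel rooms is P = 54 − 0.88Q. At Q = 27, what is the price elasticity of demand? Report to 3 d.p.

At Q = 27, P = 54 − 0.88(27) = 30.24.
dP/dQ = −0.88, so dQ/dP = 1/(−0.88) = -1.136.
ε = (dQ/dP)(P/Q) = (-1.136)(30.24/27).

-1.273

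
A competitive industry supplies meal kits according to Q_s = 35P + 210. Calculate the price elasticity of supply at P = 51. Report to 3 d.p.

At P = 51, Q_s = 1995.
dQ_s/dP = 35.
ε_s = (dQ_s/dP)(P/Q_s) = (35)(51/1995).

0.895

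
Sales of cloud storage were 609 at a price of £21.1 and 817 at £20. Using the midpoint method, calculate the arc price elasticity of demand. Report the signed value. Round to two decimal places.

-5.45

ΔQ = 817 − 609 = 208; ΔP = 20 − 21.1 = -1.1.
Midpoints: P̄ = 20.55, Q̄ = 713.0.
ε = (ΔQ/ΔP)(P̄/Q̄) = (208/-1.1)(20.55/713.0).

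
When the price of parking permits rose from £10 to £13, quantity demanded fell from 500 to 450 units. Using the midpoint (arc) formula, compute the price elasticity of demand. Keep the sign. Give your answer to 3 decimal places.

ΔQ = 450 − 500 = -50; ΔP = 13 − 10 = 3.
Midpoints: P̄ = 11.50, Q̄ = 475.0.
ε = (ΔQ/ΔP)(P̄/Q̄) = (-50/3)(11.50/475.0).

-0.404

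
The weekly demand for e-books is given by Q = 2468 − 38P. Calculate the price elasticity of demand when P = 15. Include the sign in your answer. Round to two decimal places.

-0.30

At P = 15, Q = 1898.
dQ/dP = −38.
ε = (dQ/dP)(P/Q) = (-38)(15/1898).
|ε| < 1, so demand is inelastic at this price.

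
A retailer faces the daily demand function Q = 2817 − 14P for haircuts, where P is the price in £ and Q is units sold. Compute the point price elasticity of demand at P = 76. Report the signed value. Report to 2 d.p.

-0.61

At P = 76, Q = 1753.
dQ/dP = −14.
ε = (dQ/dP)(P/Q) = (-14)(76/1753).
|ε| < 1, so demand is inelastic at this price.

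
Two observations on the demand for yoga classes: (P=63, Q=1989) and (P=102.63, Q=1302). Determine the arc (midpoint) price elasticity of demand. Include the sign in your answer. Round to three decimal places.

-0.872

ΔQ = 1302 − 1989 = -687; ΔP = 102.63 − 63 = 39.63.
Midpoints: P̄ = 82.81, Q̄ = 1645.5.
ε = (ΔQ/ΔP)(P̄/Q̄) = (-687/39.63)(82.81/1645.5).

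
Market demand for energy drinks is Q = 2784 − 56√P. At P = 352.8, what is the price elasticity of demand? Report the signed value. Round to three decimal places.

At P = 352.8, Q = 1732.154.
dQ/dP = −56/(2√P) = -1.491.
ε = (dQ/dP)(P/Q) = (-1.491)(352.8/1732.154).

-0.304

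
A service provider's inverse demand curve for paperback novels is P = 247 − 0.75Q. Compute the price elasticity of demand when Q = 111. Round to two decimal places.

-1.97

At Q = 111, P = 247 − 0.75(111) = 163.75.
dP/dQ = −0.75, so dQ/dP = 1/(−0.75) = -1.333.
ε = (dQ/dP)(P/Q) = (-1.333)(163.75/111).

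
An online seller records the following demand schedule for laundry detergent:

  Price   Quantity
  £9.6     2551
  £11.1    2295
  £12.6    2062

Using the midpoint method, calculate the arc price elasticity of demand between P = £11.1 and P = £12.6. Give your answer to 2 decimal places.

-0.84

At P = 11.1, Q = 2295; at P = 12.6, Q = 2062.
ΔQ = -233, ΔP = 1.5. Midpoints: P̄ = 11.85, Q̄ = 2178.5.
ε = (ΔQ/ΔP)(P̄/Q̄) = (-233/1.5)(11.85/2178.5).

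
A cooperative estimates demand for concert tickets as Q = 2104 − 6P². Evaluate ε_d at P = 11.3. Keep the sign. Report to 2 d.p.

-1.15

At P = 11.3, Q = 1337.860.
dQ/dP = −12P = -135.600.
ε = (dQ/dP)(P/Q) = (-135.600)(11.3/1337.860).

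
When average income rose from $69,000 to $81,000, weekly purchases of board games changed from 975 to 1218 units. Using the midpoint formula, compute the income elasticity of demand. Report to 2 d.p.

ΔQ = 243, ΔI = 12000. Midpoints: Ī = 75,000, Q̄ = 1096.5.
ε_I = (ΔQ/ΔI)(Ī/Q̄) = (243/12000)(75000/1096.5).
ε_I > 0, so the good is normal.

1.39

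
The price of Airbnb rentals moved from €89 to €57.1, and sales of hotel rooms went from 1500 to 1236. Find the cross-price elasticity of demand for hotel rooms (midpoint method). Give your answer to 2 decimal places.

ΔQ_x = 1236 − 1500 = -264; ΔP_y = 57.1 − 89 = -31.9.
Midpoints: P̄_y = 73.05, Q̄_x = 1368.0.
ε_xy = (ΔQ_x/ΔP_y)(P̄_y/Q̄_x) = (-264/-31.9)(73.05/1368.0).

0.44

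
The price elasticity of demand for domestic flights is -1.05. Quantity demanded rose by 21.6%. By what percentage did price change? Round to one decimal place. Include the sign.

%ΔP ≈ %ΔQ / ε = (21.6%)/(-1.05) = -20.57%.

-20.6%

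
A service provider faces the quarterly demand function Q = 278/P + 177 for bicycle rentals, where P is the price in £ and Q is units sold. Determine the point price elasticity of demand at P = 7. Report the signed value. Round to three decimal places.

At P = 7, Q = 216.714.
dQ/dP = −278/P² = -5.673.
ε = (dQ/dP)(P/Q) = (-5.673)(7/216.714).

-0.183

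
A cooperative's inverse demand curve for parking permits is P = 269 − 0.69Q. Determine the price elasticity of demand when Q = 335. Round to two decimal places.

-0.16

At Q = 335, P = 269 − 0.69(335) = 37.85.
dP/dQ = −0.69, so dQ/dP = 1/(−0.69) = -1.449.
ε = (dQ/dP)(P/Q) = (-1.449)(37.85/335).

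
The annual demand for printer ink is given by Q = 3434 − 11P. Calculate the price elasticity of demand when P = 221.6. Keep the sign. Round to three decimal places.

-2.446

At P = 221.6, Q = 996.400.
dQ/dP = −11.
ε = (dQ/dP)(P/Q) = (-11)(221.6/996.400).
|ε| > 1, so demand is elastic at this price.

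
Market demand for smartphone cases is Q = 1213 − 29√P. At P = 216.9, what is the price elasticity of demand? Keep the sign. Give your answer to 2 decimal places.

At P = 216.9, Q = 785.902.
dQ/dP = −29/(2√P) = -0.985.
ε = (dQ/dP)(P/Q) = (-0.985)(216.9/785.902).
|ε| < 1, so demand is inelastic at this price.

-0.27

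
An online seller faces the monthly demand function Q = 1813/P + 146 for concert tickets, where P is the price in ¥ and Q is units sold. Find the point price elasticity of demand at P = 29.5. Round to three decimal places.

-0.296

At P = 29.5, Q = 207.458.
dQ/dP = −1813/P² = -2.083.
ε = (dQ/dP)(P/Q) = (-2.083)(29.5/207.458).
|ε| < 1, so demand is inelastic at this price.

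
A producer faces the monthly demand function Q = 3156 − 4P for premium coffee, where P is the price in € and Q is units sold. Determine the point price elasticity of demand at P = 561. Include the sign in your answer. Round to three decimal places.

-2.461

At P = 561, Q = 912.
dQ/dP = −4.
ε = (dQ/dP)(P/Q) = (-4)(561/912).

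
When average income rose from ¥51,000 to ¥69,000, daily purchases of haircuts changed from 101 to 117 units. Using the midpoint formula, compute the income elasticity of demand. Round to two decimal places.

0.49

ΔQ = 16, ΔI = 18000. Midpoints: Ī = 60,000, Q̄ = 109.0.
ε_I = (ΔQ/ΔI)(Ī/Q̄) = (16/18000)(60000/109.0).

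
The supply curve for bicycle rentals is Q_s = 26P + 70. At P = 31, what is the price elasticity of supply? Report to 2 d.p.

0.92

At P = 31, Q_s = 876.
dQ_s/dP = 26.
ε_s = (dQ_s/dP)(P/Q_s) = (26)(31/876).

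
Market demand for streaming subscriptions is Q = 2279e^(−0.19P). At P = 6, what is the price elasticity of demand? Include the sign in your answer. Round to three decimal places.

At P = 6, Q = 728.868.
dQ/dP = −0.19·2279e^(−0.19P) = −0.19Q = -138.485.
ε = (dQ/dP)(P/Q) = (-138.485)(6/728.868).

-1.140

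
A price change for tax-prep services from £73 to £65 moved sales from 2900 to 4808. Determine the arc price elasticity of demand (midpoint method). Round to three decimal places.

-4.270

ΔQ = 4808 − 2900 = 1908; ΔP = 65 − 73 = -8.
Midpoints: P̄ = 69.00, Q̄ = 3854.0.
ε = (ΔQ/ΔP)(P̄/Q̄) = (1908/-8)(69.00/3854.0).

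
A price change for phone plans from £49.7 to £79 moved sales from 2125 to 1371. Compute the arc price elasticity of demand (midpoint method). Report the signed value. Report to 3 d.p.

ΔQ = 1371 − 2125 = -754; ΔP = 79 − 49.7 = 29.3.
Midpoints: P̄ = 64.35, Q̄ = 1748.0.
ε = (ΔQ/ΔP)(P̄/Q̄) = (-754/29.3)(64.35/1748.0).

-0.947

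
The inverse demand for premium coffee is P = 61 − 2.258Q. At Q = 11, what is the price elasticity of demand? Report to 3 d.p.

-1.456

At Q = 11, P = 61 − 2.258(11) = 36.16.
dP/dQ = −2.258, so dQ/dP = 1/(−2.258) = -0.443.
ε = (dQ/dP)(P/Q) = (-0.443)(36.16/11).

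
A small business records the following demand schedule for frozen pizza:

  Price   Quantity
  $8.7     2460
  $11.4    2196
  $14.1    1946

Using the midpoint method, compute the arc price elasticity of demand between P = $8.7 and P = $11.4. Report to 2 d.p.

-0.42

At P = 8.7, Q = 2460; at P = 11.4, Q = 2196.
ΔQ = -264, ΔP = 2.7. Midpoints: P̄ = 10.05, Q̄ = 2328.0.
ε = (ΔQ/ΔP)(P̄/Q̄) = (-264/2.7)(10.05/2328.0).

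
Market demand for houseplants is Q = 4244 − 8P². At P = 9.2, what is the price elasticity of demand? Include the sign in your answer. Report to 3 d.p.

At P = 9.2, Q = 3566.880.
dQ/dP = −16P = -147.200.
ε = (dQ/dP)(P/Q) = (-147.200)(9.2/3566.880).

-0.380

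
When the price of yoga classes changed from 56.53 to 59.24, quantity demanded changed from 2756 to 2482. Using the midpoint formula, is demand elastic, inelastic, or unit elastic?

Arc ε ≈ -2.235.
|ε| = 2.23 > 1.

elastic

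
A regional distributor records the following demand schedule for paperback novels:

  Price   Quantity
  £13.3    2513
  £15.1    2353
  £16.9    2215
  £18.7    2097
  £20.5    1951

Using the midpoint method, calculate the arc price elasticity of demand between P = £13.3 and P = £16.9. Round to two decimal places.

-0.53

At P = 13.3, Q = 2513; at P = 16.9, Q = 2215.
ΔQ = -298, ΔP = 3.6. Midpoints: P̄ = 15.10, Q̄ = 2364.0.
ε = (ΔQ/ΔP)(P̄/Q̄) = (-298/3.6)(15.10/2364.0).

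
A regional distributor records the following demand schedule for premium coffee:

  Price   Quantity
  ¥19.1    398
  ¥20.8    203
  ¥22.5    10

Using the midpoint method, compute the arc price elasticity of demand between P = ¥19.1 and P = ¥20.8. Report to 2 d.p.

-7.62

At P = 19.1, Q = 398; at P = 20.8, Q = 203.
ΔQ = -195, ΔP = 1.7. Midpoints: P̄ = 19.95, Q̄ = 300.5.
ε = (ΔQ/ΔP)(P̄/Q̄) = (-195/1.7)(19.95/300.5).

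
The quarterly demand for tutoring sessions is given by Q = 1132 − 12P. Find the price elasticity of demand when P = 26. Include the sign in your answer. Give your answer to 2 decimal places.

-0.38

At P = 26, Q = 820.
dQ/dP = −12.
ε = (dQ/dP)(P/Q) = (-12)(26/820).
|ε| < 1, so demand is inelastic at this price.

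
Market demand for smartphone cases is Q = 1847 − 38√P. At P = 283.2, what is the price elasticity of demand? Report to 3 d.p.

At P = 283.2, Q = 1207.515.
dQ/dP = −38/(2√P) = -1.129.
ε = (dQ/dP)(P/Q) = (-1.129)(283.2/1207.515).
|ε| < 1, so demand is inelastic at this price.

-0.265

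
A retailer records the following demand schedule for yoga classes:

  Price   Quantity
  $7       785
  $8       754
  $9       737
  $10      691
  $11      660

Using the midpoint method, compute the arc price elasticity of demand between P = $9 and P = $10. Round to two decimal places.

At P = 9, Q = 737; at P = 10, Q = 691.
ΔQ = -46, ΔP = 1. Midpoints: P̄ = 9.50, Q̄ = 714.0.
ε = (ΔQ/ΔP)(P̄/Q̄) = (-46/1)(9.50/714.0).

-0.61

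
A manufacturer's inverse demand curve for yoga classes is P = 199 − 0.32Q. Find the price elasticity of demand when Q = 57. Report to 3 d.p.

At Q = 57, P = 199 − 0.32(57) = 180.76.
dP/dQ = −0.32, so dQ/dP = 1/(−0.32) = -3.125.
ε = (dQ/dP)(P/Q) = (-3.125)(180.76/57).

-9.910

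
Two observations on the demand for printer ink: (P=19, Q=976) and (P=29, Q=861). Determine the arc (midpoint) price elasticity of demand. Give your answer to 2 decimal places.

ΔQ = 861 − 976 = -115; ΔP = 29 − 19 = 10.
Midpoints: P̄ = 24.00, Q̄ = 918.5.
ε = (ΔQ/ΔP)(P̄/Q̄) = (-115/10)(24.00/918.5).

-0.30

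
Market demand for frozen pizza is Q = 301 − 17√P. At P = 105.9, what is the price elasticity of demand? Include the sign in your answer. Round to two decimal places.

At P = 105.9, Q = 126.057.
dQ/dP = −17/(2√P) = -0.826.
ε = (dQ/dP)(P/Q) = (-0.826)(105.9/126.057).

-0.69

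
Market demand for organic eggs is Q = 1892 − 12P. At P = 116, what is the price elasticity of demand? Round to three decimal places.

-2.784

At P = 116, Q = 500.
dQ/dP = −12.
ε = (dQ/dP)(P/Q) = (-12)(116/500).
|ε| > 1, so demand is elastic at this price.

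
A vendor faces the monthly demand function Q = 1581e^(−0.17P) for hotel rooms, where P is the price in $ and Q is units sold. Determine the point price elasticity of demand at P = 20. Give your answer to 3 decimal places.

-3.400

At P = 20, Q = 52.763.
dQ/dP = −0.17·1581e^(−0.17P) = −0.17Q = -8.970.
ε = (dQ/dP)(P/Q) = (-8.970)(20/52.763).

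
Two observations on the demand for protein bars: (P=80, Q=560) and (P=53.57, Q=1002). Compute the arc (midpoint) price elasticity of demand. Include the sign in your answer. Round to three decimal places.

-1.430

ΔQ = 1002 − 560 = 442; ΔP = 53.57 − 80 = -26.43.
Midpoints: P̄ = 66.78, Q̄ = 781.0.
ε = (ΔQ/ΔP)(P̄/Q̄) = (442/-26.43)(66.78/781.0).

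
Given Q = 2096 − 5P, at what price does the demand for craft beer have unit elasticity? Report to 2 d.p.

209.60

For linear demand Q = a − bP, ε = −bP/(a − bP). |ε| = 1 when bP = a − bP, i.e. P = a/(2b).
P = 2096/(2·5) = 2096/10 = 209.6000.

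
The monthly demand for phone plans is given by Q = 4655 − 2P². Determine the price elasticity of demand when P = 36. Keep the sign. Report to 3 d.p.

At P = 36, Q = 2063.
dQ/dP = −4P = -144.
ε = (dQ/dP)(P/Q) = (-144)(36/2063).
|ε| > 1, so demand is elastic at this price.

-2.513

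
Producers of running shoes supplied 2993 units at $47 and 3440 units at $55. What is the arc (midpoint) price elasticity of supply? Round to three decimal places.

0.886

ΔQ = 3440 − 2993 = 447; ΔP = 55 − 47 = 8.
Midpoints: P̄ = 51.00, Q̄ = 3216.5.
ε_s = (ΔQ/ΔP)(P̄/Q̄) = (447/8)(51.00/3216.5).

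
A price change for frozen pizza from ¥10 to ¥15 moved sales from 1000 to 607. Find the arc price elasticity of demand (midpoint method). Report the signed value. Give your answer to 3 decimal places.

-1.223

ΔQ = 607 − 1000 = -393; ΔP = 15 − 10 = 5.
Midpoints: P̄ = 12.50, Q̄ = 803.5.
ε = (ΔQ/ΔP)(P̄/Q̄) = (-393/5)(12.50/803.5).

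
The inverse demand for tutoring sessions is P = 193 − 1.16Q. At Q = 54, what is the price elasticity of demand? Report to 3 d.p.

At Q = 54, P = 193 − 1.16(54) = 130.36.
dP/dQ = −1.16, so dQ/dP = 1/(−1.16) = -0.862.
ε = (dQ/dP)(P/Q) = (-0.862)(130.36/54).

-2.081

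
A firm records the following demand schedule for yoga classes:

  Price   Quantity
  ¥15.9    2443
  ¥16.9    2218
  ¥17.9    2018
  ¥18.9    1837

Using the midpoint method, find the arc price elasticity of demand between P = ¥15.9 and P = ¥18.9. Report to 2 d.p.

-1.64

At P = 15.9, Q = 2443; at P = 18.9, Q = 1837.
ΔQ = -606, ΔP = 3.0. Midpoints: P̄ = 17.40, Q̄ = 2140.0.
ε = (ΔQ/ΔP)(P̄/Q̄) = (-606/3.0)(17.40/2140.0).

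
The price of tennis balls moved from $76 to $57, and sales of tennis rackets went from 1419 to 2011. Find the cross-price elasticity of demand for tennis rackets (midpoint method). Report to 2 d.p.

ΔQ_x = 2011 − 1419 = 592; ΔP_y = 57 − 76 = -19.
Midpoints: P̄_y = 66.50, Q̄_x = 1715.0.
ε_xy = (ΔQ_x/ΔP_y)(P̄_y/Q̄_x) = (592/-19)(66.50/1715.0).

-1.21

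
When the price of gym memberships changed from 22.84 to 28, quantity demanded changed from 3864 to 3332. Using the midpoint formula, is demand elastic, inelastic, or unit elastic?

Arc ε ≈ -0.728.
|ε| = 0.73 < 1.

inelastic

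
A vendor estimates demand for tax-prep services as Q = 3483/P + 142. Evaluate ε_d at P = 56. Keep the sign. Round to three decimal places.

-0.305

At P = 56, Q = 204.196.
dQ/dP = −3483/P² = -1.111.
ε = (dQ/dP)(P/Q) = (-1.111)(56/204.196).
|ε| < 1, so demand is inelastic at this price.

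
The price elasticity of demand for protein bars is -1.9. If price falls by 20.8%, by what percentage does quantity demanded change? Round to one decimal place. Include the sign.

%ΔQ ≈ ε × %ΔP = (-1.9)(-20.8%) = 39.52%.

39.5%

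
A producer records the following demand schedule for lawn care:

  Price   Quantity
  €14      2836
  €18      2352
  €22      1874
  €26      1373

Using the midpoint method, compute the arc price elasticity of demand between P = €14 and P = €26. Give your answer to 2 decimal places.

At P = 14, Q = 2836; at P = 26, Q = 1373.
ΔQ = -1463, ΔP = 12. Midpoints: P̄ = 20.00, Q̄ = 2104.5.
ε = (ΔQ/ΔP)(P̄/Q̄) = (-1463/12)(20.00/2104.5).

-1.16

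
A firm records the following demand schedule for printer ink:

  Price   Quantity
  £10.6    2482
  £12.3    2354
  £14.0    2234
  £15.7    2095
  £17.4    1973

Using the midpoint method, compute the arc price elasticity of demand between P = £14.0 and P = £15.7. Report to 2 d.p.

At P = 14.0, Q = 2234; at P = 15.7, Q = 2095.
ΔQ = -139, ΔP = 1.7. Midpoints: P̄ = 14.85, Q̄ = 2164.5.
ε = (ΔQ/ΔP)(P̄/Q̄) = (-139/1.7)(14.85/2164.5).

-0.56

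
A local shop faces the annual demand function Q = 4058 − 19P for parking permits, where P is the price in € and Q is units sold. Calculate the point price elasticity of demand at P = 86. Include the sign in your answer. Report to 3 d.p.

-0.674

At P = 86, Q = 2424.
dQ/dP = −19.
ε = (dQ/dP)(P/Q) = (-19)(86/2424).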